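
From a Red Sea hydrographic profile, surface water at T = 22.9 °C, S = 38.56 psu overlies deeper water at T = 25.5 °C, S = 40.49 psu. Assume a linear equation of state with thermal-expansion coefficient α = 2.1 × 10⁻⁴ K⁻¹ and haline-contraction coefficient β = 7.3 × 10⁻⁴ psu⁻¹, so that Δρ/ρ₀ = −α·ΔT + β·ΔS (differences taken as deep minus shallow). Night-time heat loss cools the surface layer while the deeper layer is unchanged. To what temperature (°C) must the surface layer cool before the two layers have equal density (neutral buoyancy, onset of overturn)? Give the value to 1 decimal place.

Neutral buoyancy requires Δρ = 0, i.e. −α(T_deep − T_surf′) + β(S_deep − S_surf) = 0.
T_surf′ = T_deep − (β/α)·ΔS = 25.5 − (7.3 × 10⁻⁴/2.1 × 10⁻⁴)·(+1.93) = 18.791 °C.
Cooling required: 22.9 − (18.791) = 4.109 °C.

18.8 °C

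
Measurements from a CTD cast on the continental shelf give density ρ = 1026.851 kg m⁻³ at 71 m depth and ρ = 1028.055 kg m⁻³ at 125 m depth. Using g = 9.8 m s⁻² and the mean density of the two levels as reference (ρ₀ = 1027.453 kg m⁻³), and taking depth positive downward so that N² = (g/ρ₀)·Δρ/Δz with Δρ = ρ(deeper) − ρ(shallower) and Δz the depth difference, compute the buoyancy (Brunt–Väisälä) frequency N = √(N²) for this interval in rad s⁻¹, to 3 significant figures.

0.0146 rad s⁻¹

Δρ = 1028.055 − 1026.851 = 1.204 kg m⁻³ over Δz = 125 − 71 = 54 m.
N² = (9.8/1027.453) × (1.204/54) = 2.1267 × 10⁻⁴ s⁻².
N = √(2.1267 × 10⁻⁴) = 0.014583 rad s⁻¹ ≈ 0.0146 rad s⁻¹.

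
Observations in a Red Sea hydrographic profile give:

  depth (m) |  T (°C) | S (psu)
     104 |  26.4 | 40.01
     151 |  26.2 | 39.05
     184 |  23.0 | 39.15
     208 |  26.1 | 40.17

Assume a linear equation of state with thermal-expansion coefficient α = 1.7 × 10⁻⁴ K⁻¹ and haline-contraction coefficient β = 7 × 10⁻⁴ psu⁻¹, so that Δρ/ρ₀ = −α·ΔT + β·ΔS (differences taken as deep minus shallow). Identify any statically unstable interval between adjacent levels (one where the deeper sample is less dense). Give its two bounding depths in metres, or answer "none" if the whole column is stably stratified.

104–151 m

Evaluate Δρ/ρ₀ = −αΔT + βΔS across each adjacent pair:
  104–151 m: −αΔT+βΔS = −(1.7 × 10⁻⁴)(-0.2)+(7 × 10⁻⁴)(-0.96) = -6.4 × 10⁻⁴ → UNSTABLE
  151–184 m: −αΔT+βΔS = −(1.7 × 10⁻⁴)(-3.2)+(7 × 10⁻⁴)(+0.10) = 6.1 × 10⁻⁴ → stable
  184–208 m: −αΔT+βΔS = −(1.7 × 10⁻⁴)(+3.1)+(7 × 10⁻⁴)(+1.02) = 1.9 × 10⁻⁴ → stable
The 104–151 m interval has Δρ < 0: lighter water underlies denser water.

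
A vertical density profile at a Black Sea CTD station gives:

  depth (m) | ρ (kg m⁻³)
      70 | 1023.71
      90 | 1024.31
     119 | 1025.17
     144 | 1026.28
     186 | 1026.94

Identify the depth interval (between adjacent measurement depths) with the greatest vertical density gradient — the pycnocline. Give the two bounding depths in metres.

Compute the density gradient over each adjacent pair:
  70–90 m: Δρ/Δz = 0.60/20 = 0.030 kg m⁻⁴
  90–119 m: Δρ/Δz = 0.86/29 = 0.030 kg m⁻⁴
  119–144 m: Δρ/Δz = 1.11/25 = 0.044 kg m⁻⁴
  144–186 m: Δρ/Δz = 0.66/42 = 0.016 kg m⁻⁴
The largest gradient is in the 119–144 m interval — the pycnocline.

119–144 m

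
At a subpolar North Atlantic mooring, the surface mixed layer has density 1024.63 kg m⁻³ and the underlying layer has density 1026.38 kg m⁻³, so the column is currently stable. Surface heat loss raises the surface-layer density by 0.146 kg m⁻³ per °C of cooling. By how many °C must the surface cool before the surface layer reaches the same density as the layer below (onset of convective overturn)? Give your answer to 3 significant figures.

Density deficit of the surface layer: 1026.38 − 1024.63 = 1.75 kg m⁻³.
Required change = 1.75 / 0.146 = 12.0 °C.

12.0 °C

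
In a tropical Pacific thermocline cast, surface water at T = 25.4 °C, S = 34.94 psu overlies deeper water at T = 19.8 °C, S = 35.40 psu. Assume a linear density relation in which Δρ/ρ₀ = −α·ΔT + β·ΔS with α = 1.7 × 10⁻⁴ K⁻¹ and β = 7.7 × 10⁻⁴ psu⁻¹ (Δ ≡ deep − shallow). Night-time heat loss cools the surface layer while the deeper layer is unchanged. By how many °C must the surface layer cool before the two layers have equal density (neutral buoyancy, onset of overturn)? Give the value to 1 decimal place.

7.7 °C

Neutral buoyancy requires Δρ = 0, i.e. −α(T_deep − T_surf′) + β(S_deep − S_surf) = 0.
T_surf′ = T_deep − (β/α)·ΔS = 19.8 − (7.7 × 10⁻⁴/1.7 × 10⁻⁴)·(+0.46) = 17.716 °C.
Cooling required: 25.4 − (17.716) = 7.684 °C.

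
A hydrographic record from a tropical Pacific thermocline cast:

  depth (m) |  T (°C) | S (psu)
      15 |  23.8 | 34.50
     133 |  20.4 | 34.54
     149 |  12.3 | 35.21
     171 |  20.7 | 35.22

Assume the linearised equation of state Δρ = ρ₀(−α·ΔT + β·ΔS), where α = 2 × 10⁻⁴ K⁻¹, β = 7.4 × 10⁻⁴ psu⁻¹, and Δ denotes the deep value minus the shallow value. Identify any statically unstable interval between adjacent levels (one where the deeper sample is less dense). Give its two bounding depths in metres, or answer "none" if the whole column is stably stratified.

Evaluate Δρ/ρ₀ = −αΔT + βΔS across each adjacent pair:
  15–133 m: −αΔT+βΔS = −(2 × 10⁻⁴)(-3.4)+(7.4 × 10⁻⁴)(+0.04) = 7.1 × 10⁻⁴ → stable
  133–149 m: −αΔT+βΔS = −(2 × 10⁻⁴)(-8.1)+(7.4 × 10⁻⁴)(+0.67) = 2.1 × 10⁻³ → stable
  149–171 m: −αΔT+βΔS = −(2 × 10⁻⁴)(+8.4)+(7.4 × 10⁻⁴)(+0.01) = -1.7 × 10⁻³ → UNSTABLE
The 149–171 m interval has Δρ < 0: lighter water underlies denser water.

149–171 m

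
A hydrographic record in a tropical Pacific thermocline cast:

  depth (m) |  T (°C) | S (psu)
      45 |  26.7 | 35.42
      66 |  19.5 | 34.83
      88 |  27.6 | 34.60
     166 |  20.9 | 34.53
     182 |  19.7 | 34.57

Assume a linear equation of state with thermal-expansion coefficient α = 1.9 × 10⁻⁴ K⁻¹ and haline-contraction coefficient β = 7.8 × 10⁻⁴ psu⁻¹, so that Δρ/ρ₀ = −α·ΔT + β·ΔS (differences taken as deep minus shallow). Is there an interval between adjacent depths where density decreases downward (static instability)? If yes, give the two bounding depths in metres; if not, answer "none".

Evaluate Δρ/ρ₀ = −αΔT + βΔS across each adjacent pair:
  45–66 m: −αΔT+βΔS = −(1.9 × 10⁻⁴)(-7.2)+(7.8 × 10⁻⁴)(-0.59) = 9.1 × 10⁻⁴ → stable
  66–88 m: −αΔT+βΔS = −(1.9 × 10⁻⁴)(+8.1)+(7.8 × 10⁻⁴)(-0.23) = -1.7 × 10⁻³ → UNSTABLE
  88–166 m: −αΔT+βΔS = −(1.9 × 10⁻⁴)(-6.7)+(7.8 × 10⁻⁴)(-0.07) = 1.2 × 10⁻³ → stable
  166–182 m: −αΔT+βΔS = −(1.9 × 10⁻⁴)(-1.2)+(7.8 × 10⁻⁴)(+0.04) = 2.6 × 10⁻⁴ → stable
The 66–88 m interval has Δρ < 0: lighter water underlies denser water.

66–88 m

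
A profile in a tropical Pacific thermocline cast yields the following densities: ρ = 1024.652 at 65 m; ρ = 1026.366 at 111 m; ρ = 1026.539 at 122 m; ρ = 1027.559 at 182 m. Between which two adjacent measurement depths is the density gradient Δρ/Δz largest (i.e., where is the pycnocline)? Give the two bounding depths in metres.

Compute the density gradient over each adjacent pair:
  65–111 m: Δρ/Δz = 1.714/46 = 0.037 kg m⁻⁴
  111–122 m: Δρ/Δz = 0.173/11 = 0.016 kg m⁻⁴
  122–182 m: Δρ/Δz = 1.020/60 = 0.017 kg m⁻⁴
The largest gradient is in the 65–111 m interval — the pycnocline.

65–111 m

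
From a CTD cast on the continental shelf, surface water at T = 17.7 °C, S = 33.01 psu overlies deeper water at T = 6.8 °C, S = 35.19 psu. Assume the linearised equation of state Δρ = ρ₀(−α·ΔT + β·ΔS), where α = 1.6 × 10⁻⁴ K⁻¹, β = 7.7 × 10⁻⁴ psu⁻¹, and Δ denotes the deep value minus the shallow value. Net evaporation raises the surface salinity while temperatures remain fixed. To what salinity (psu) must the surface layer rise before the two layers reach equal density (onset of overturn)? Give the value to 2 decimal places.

Neutral buoyancy requires −α(T_deep − T_surf) + β(S_deep − S_surf′) = 0.
S_surf′ = S_deep − (α/β)·ΔT = 35.19 − (1.6 × 10⁻⁴/7.7 × 10⁻⁴)·(-10.9) = 37.4549 psu.
Increase required: 37.4549 − 33.01 = 4.4449 psu.

37.45 psu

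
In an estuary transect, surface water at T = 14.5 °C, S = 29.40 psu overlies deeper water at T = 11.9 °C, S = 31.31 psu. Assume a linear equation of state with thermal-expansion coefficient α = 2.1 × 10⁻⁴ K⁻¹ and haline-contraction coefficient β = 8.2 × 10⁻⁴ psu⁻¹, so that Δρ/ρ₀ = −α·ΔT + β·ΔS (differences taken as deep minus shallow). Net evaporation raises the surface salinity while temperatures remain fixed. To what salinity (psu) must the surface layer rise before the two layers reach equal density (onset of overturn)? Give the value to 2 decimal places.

Neutral buoyancy requires −α(T_deep − T_surf) + β(S_deep − S_surf′) = 0.
S_surf′ = S_deep − (α/β)·ΔT = 31.31 − (2.1 × 10⁻⁴/8.2 × 10⁻⁴)·(-2.6) = 31.9759 psu.
Increase required: 31.9759 − 29.40 = 2.5759 psu.

31.98 psu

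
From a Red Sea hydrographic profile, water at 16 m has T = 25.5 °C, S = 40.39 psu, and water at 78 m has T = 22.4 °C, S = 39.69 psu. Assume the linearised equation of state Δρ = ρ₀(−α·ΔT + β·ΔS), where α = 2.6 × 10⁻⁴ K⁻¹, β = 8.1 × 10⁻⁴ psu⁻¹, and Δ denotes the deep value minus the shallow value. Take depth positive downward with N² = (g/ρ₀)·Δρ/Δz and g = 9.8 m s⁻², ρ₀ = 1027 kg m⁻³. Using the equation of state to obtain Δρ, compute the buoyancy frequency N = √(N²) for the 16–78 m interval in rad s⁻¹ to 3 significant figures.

6.15 × 10⁻³ rad s⁻¹

ΔT = -3.1 K, ΔS = -0.70 psu (deep − shallow).
Δρ/ρ₀ = −αΔT + βΔS = 8.06 × 10⁻⁴ − 5.67 × 10⁻⁴ = 2.39 × 10⁻⁴, so Δρ ≈ 0.2455 kg m⁻³.
N² = (g/ρ₀)·Δρ/Δz = g·(Δρ/ρ₀)/Δz = 9.8 × 2.39 × 10⁻⁴ / 62 = 3.7777 × 10⁻⁵ s⁻².
N = √(3.7777 × 10⁻⁵) = 6.1463 × 10⁻³ rad s⁻¹ ≈ 6.15 × 10⁻³ rad s⁻¹.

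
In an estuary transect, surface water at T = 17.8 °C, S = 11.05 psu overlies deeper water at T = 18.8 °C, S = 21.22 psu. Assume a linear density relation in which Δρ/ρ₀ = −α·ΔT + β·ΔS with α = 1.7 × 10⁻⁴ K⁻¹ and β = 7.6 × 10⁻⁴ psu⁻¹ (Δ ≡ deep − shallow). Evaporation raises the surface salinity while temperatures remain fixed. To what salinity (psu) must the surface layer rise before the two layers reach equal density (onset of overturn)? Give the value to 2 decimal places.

21.00 psu

Neutral buoyancy requires −α(T_deep − T_surf) + β(S_deep − S_surf′) = 0.
S_surf′ = S_deep − (α/β)·ΔT = 21.22 − (1.7 × 10⁻⁴/7.6 × 10⁻⁴)·(+1.0) = 20.9963 psu.
Increase required: 20.9963 − 11.05 = 9.9463 psu.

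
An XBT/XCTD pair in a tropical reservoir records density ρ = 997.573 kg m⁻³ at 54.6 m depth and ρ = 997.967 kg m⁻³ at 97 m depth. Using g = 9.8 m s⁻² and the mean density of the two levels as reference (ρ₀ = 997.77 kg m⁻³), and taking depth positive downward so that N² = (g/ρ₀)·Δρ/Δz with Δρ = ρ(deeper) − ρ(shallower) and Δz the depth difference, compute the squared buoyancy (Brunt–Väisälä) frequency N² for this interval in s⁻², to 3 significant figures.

Δρ = 997.967 − 997.573 = 0.394 kg m⁻³ over Δz = 97 − 54.6 = 42.4 m.
N² = (9.8/997.77) × (0.394/42.4) = 9.1270 × 10⁻⁵ s⁻² ≈ 9.13 × 10⁻⁵ s⁻².

9.13 × 10⁻⁵ s⁻²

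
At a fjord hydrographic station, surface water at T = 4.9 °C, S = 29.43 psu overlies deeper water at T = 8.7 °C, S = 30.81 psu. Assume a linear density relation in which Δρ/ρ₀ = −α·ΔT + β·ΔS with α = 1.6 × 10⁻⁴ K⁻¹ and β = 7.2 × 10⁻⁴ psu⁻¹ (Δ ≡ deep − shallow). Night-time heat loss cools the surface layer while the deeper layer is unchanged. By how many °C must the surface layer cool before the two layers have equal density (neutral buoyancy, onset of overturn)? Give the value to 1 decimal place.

2.4 °C

Neutral buoyancy requires Δρ = 0, i.e. −α(T_deep − T_surf′) + β(S_deep − S_surf) = 0.
T_surf′ = T_deep − (β/α)·ΔS = 8.7 − (7.2 × 10⁻⁴/1.6 × 10⁻⁴)·(+1.38) = 2.490 °C.
Cooling required: 4.9 − (2.490) = 2.410 °C.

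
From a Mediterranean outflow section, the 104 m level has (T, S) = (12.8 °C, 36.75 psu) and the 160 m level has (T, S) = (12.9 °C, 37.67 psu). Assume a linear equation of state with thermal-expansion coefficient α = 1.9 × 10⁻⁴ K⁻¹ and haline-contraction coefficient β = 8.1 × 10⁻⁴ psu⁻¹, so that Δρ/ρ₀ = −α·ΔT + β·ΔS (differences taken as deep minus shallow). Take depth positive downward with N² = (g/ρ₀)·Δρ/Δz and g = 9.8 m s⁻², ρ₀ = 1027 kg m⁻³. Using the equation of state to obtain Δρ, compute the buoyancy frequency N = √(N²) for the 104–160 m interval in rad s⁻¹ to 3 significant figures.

ΔT = +0.1 K, ΔS = +0.92 psu (deep − shallow).
Δρ/ρ₀ = −αΔT + βΔS = -1.90 × 10⁻⁵ + 7.452 × 10⁻⁴ = 7.262 × 10⁻⁴, so Δρ ≈ 0.7458 kg m⁻³.
N² = (g/ρ₀)·Δρ/Δz = g·(Δρ/ρ₀)/Δz = 9.8 × 7.262 × 10⁻⁴ / 56 = 1.2709 × 10⁻⁴ s⁻².
N = √(1.2709 × 10⁻⁴) = 0.011273 rad s⁻¹ ≈ 0.0113 rad s⁻¹.

0.0113 rad s⁻¹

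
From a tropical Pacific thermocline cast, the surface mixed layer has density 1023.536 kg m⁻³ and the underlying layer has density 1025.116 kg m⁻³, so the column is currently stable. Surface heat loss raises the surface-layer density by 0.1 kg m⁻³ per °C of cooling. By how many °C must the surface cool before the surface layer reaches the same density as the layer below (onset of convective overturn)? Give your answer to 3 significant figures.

Density deficit of the surface layer: 1025.116 − 1023.536 = 1.58 kg m⁻³.
Required change = 1.58 / 0.1 = 15.8 °C.

15.8 °C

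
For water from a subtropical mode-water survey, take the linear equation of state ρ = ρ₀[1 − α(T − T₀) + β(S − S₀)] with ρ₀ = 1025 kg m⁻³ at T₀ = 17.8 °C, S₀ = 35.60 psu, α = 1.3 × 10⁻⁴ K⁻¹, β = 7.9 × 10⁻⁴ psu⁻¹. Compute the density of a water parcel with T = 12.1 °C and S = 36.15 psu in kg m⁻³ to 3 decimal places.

1026.205 kg m⁻³

T − T₀ = -5.7 K, S − S₀ = +0.55 psu.
Bracket = 1 − α·(-5.7) + β·(+0.55) = 1 + (1.1755 × 10⁻³) = 1.0011755.
ρ = 1025 × 1.0011755 = 1026.205 kg m⁻³.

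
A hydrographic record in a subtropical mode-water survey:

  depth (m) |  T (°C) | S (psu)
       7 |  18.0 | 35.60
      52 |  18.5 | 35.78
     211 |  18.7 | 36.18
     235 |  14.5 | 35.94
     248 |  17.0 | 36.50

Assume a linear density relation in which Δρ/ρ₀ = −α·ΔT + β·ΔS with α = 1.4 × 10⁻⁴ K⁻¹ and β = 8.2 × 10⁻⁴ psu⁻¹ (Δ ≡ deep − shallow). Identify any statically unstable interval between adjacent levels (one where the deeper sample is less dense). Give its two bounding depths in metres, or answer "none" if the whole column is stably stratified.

none

Evaluate Δρ/ρ₀ = −αΔT + βΔS across each adjacent pair:
  7–52 m: −αΔT+βΔS = −(1.4 × 10⁻⁴)(+0.5)+(8.2 × 10⁻⁴)(+0.18) = 7.8 × 10⁻⁵ → stable
  52–211 m: −αΔT+βΔS = −(1.4 × 10⁻⁴)(+0.2)+(8.2 × 10⁻⁴)(+0.40) = 3.0 × 10⁻⁴ → stable
  211–235 m: −αΔT+βΔS = −(1.4 × 10⁻⁴)(-4.2)+(8.2 × 10⁻⁴)(-0.24) = 3.9 × 10⁻⁴ → stable
  235–248 m: −αΔT+βΔS = −(1.4 × 10⁻⁴)(+2.5)+(8.2 × 10⁻⁴)(+0.56) = 1.1 × 10⁻⁴ → stable
Every interval has Δρ > 0: the column is stably stratified throughout.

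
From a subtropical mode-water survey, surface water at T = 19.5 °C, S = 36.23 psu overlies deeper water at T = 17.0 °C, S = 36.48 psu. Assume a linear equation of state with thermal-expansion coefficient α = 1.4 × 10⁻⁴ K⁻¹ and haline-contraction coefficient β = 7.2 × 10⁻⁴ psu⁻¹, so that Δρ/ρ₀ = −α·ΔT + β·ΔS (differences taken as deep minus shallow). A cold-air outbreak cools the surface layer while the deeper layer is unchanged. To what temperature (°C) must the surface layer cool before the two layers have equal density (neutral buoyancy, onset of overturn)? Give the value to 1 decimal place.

15.7 °C

Neutral buoyancy requires Δρ = 0, i.e. −α(T_deep − T_surf′) + β(S_deep − S_surf) = 0.
T_surf′ = T_deep − (β/α)·ΔS = 17.0 − (7.2 × 10⁻⁴/1.4 × 10⁻⁴)·(+0.25) = 15.714 °C.
Cooling required: 19.5 − (15.714) = 3.786 °C.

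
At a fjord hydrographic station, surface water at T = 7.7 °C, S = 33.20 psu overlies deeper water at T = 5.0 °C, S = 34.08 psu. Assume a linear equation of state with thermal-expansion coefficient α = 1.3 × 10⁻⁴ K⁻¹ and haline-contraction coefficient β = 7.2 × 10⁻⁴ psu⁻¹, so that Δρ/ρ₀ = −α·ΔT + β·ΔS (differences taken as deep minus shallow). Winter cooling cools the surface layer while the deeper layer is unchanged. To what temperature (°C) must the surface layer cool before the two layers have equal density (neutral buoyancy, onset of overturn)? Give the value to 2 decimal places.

0.13 °C

Neutral buoyancy requires Δρ = 0, i.e. −α(T_deep − T_surf′) + β(S_deep − S_surf) = 0.
T_surf′ = T_deep − (β/α)·ΔS = 5.0 − (7.2 × 10⁻⁴/1.3 × 10⁻⁴)·(+0.88) = 0.1262 °C.
Cooling required: 7.7 − (0.1262) = 7.5738 °C.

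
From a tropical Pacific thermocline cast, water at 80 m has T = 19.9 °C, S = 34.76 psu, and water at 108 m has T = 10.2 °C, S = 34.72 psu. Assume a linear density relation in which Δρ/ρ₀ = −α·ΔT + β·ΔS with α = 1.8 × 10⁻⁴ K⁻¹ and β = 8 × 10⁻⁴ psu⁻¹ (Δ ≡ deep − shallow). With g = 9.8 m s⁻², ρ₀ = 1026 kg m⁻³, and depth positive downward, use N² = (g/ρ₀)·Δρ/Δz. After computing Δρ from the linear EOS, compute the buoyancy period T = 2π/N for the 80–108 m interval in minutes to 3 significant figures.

4.28 min

ΔT = -9.7 K, ΔS = -0.04 psu (deep − shallow).
Δρ/ρ₀ = −αΔT + βΔS = 1.746 × 10⁻³ − 3.20 × 10⁻⁵ = 1.714 × 10⁻³, so Δρ ≈ 1.759 kg m⁻³.
N² = (g/ρ₀)·Δρ/Δz = g·(Δρ/ρ₀)/Δz = 9.8 × 1.714 × 10⁻³ / 28 = 5.9990 × 10⁻⁴ s⁻².
N = √(5.9990 × 10⁻⁴) = 0.024493 rad s⁻¹ → T = 2π/N = 256.53 s = 4.2755 min ≈ 4.28 min.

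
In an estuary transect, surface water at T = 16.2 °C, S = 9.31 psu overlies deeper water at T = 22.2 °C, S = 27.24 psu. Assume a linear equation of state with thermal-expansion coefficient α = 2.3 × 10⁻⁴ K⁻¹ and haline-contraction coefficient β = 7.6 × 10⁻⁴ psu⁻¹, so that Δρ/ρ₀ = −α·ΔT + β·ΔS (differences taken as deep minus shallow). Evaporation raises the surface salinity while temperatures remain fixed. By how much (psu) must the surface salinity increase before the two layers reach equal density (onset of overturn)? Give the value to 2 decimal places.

16.11 psu

Neutral buoyancy requires −α(T_deep − T_surf) + β(S_deep − S_surf′) = 0.
S_surf′ = S_deep − (α/β)·ΔT = 27.24 − (2.3 × 10⁻⁴/7.6 × 10⁻⁴)·(+6.0) = 25.4242 psu.
Increase required: 25.4242 − 9.31 = 16.1142 psu.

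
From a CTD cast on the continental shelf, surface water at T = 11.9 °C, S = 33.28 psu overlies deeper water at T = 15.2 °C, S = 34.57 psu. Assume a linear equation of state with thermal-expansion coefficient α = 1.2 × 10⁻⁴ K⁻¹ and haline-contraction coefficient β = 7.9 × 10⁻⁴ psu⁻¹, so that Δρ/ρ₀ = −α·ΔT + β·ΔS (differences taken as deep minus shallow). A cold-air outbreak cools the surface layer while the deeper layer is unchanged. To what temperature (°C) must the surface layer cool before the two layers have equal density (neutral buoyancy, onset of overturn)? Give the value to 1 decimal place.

6.7 °C

Neutral buoyancy requires Δρ = 0, i.e. −α(T_deep − T_surf′) + β(S_deep − S_surf) = 0.
T_surf′ = T_deep − (β/α)·ΔS = 15.2 − (7.9 × 10⁻⁴/1.2 × 10⁻⁴)·(+1.29) = 6.707 °C.
Cooling required: 11.9 − (6.707) = 5.193 °C.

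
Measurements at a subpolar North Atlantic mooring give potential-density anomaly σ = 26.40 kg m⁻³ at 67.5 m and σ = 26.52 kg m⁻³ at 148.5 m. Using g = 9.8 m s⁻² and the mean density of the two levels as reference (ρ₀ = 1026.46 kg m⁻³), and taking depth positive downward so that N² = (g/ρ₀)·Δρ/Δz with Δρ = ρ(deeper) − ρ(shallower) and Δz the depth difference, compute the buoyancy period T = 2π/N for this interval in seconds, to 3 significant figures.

1.67 × 10³ s

Δρ = 1026.52 − 1026.40 = 0.12 kg m⁻³ over Δz = 148.5 − 67.5 = 81 m.
N² = (9.8/1026.46) × (0.12/81) = 1.4144 × 10⁻⁵ s⁻².
N = √(1.4144 × 10⁻⁵) = 3.7609 × 10⁻³ rad s⁻¹, so T = 2π/N = 1.6707 × 10³ s ≈ 1.67 × 10³ s.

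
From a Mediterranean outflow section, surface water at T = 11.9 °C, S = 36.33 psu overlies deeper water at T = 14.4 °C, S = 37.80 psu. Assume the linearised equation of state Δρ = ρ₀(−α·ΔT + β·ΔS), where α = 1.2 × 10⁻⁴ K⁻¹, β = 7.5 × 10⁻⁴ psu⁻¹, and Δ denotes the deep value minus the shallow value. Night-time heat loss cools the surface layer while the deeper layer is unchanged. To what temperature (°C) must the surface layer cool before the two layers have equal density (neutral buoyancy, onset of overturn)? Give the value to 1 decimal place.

5.2 °C

Neutral buoyancy requires Δρ = 0, i.e. −α(T_deep − T_surf′) + β(S_deep − S_surf) = 0.
T_surf′ = T_deep − (β/α)·ΔS = 14.4 − (7.5 × 10⁻⁴/1.2 × 10⁻⁴)·(+1.47) = 5.213 °C.
Cooling required: 11.9 − (5.213) = 6.687 °C.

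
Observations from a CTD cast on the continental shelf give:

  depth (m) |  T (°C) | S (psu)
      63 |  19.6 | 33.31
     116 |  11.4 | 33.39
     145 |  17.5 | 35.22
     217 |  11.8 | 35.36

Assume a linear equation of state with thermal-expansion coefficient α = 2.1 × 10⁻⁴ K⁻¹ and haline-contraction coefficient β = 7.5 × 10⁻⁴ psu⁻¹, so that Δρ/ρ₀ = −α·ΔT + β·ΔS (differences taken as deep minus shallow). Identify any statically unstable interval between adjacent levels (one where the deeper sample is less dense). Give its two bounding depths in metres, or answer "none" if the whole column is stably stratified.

none

Evaluate Δρ/ρ₀ = −αΔT + βΔS across each adjacent pair:
  63–116 m: −αΔT+βΔS = −(2.1 × 10⁻⁴)(-8.2)+(7.5 × 10⁻⁴)(+0.08) = 1.8 × 10⁻³ → stable
  116–145 m: −αΔT+βΔS = −(2.1 × 10⁻⁴)(+6.1)+(7.5 × 10⁻⁴)(+1.83) = 9.2 × 10⁻⁵ → stable
  145–217 m: −αΔT+βΔS = −(2.1 × 10⁻⁴)(-5.7)+(7.5 × 10⁻⁴)(+0.14) = 1.3 × 10⁻³ → stable
Every interval has Δρ > 0: the column is stably stratified throughout.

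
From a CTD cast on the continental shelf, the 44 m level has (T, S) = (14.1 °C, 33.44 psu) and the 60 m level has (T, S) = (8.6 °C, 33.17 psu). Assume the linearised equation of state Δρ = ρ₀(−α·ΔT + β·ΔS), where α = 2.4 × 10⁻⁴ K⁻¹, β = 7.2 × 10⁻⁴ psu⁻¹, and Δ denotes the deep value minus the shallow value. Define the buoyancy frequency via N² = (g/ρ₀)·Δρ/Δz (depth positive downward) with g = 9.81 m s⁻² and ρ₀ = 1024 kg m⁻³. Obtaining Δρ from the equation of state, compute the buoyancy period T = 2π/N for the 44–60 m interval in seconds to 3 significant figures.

239 s

ΔT = -5.5 K, ΔS = -0.27 psu (deep − shallow).
Δρ/ρ₀ = −αΔT + βΔS = 1.32 × 10⁻³ − 1.944 × 10⁻⁴ = 1.1256 × 10⁻³, so Δρ ≈ 1.153 kg m⁻³.
N² = (g/ρ₀)·Δρ/Δz = g·(Δρ/ρ₀)/Δz = 9.81 × 1.1256 × 10⁻³ / 16 = 6.9013 × 10⁻⁴ s⁻².
N = √(6.9013 × 10⁻⁴) = 0.026270 rad s⁻¹ → T = 2π/N = 239.18 s ≈ 239 s.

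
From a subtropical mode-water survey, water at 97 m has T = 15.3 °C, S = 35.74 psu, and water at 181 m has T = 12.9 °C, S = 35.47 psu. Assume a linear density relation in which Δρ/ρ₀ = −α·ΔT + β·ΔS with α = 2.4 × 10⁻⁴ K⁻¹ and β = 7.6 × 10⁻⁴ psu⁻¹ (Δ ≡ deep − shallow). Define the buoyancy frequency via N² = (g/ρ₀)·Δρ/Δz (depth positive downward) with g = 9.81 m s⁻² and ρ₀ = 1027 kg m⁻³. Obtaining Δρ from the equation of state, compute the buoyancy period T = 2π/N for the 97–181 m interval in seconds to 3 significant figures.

ΔT = -2.4 K, ΔS = -0.27 psu (deep − shallow).
Δρ/ρ₀ = −αΔT + βΔS = 5.76 × 10⁻⁴ − 2.052 × 10⁻⁴ = 3.708 × 10⁻⁴, so Δρ ≈ 0.3808 kg m⁻³.
N² = (g/ρ₀)·Δρ/Δz = g·(Δρ/ρ₀)/Δz = 9.81 × 3.708 × 10⁻⁴ / 84 = 4.3304 × 10⁻⁵ s⁻².
N = √(4.3304 × 10⁻⁵) = 6.5806 × 10⁻³ rad s⁻¹ → T = 2π/N = 954.80 s ≈ 955 s.

955 s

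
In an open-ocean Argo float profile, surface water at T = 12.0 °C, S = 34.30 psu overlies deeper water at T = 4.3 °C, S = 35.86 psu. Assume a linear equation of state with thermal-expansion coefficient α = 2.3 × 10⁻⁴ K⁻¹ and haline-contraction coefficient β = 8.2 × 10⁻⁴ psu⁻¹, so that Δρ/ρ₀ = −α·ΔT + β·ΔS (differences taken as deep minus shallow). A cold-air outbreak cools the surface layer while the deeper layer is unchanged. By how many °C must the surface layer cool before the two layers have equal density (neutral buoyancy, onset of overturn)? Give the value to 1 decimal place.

Neutral buoyancy requires Δρ = 0, i.e. −α(T_deep − T_surf′) + β(S_deep − S_surf) = 0.
T_surf′ = T_deep − (β/α)·ΔS = 4.3 − (8.2 × 10⁻⁴/2.3 × 10⁻⁴)·(+1.56) = -1.262 °C.
Cooling required: 12.0 − (-1.262) = 13.262 °C.

13.3 °C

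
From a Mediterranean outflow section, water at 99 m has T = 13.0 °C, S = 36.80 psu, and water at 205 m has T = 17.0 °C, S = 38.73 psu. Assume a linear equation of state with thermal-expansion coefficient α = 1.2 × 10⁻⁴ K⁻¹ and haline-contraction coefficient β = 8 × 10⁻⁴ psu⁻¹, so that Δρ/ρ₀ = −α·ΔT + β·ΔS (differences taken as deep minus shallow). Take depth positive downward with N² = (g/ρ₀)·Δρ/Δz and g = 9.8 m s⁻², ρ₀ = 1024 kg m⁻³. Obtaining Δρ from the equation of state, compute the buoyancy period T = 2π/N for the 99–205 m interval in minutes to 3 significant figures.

ΔT = +4.0 K, ΔS = +1.93 psu (deep − shallow).
Δρ/ρ₀ = −αΔT + βΔS = -4.80 × 10⁻⁴ + 1.544 × 10⁻³ = 1.064 × 10⁻³, so Δρ ≈ 1.090 kg m⁻³.
N² = (g/ρ₀)·Δρ/Δz = g·(Δρ/ρ₀)/Δz = 9.8 × 1.064 × 10⁻³ / 106 = 9.8370 × 10⁻⁵ s⁻².
N = √(9.8370 × 10⁻⁵) = 9.9182 × 10⁻³ rad s⁻¹ → T = 2π/N = 633.50 s = 10.558 min ≈ 10.6 min.

10.6 min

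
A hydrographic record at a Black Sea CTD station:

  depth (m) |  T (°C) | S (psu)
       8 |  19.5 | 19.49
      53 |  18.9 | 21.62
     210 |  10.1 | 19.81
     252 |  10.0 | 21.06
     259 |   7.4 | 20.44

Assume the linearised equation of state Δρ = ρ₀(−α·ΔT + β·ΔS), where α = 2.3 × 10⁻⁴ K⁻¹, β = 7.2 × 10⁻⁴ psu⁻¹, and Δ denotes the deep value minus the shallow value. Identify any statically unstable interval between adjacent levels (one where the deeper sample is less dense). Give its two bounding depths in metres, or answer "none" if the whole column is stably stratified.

none

Evaluate Δρ/ρ₀ = −αΔT + βΔS across each adjacent pair:
  8–53 m: −αΔT+βΔS = −(2.3 × 10⁻⁴)(-0.6)+(7.2 × 10⁻⁴)(+2.13) = 1.7 × 10⁻³ → stable
  53–210 m: −αΔT+βΔS = −(2.3 × 10⁻⁴)(-8.8)+(7.2 × 10⁻⁴)(-1.81) = 7.2 × 10⁻⁴ → stable
  210–252 m: −αΔT+βΔS = −(2.3 × 10⁻⁴)(-0.1)+(7.2 × 10⁻⁴)(+1.25) = 9.2 × 10⁻⁴ → stable
  252–259 m: −αΔT+βΔS = −(2.3 × 10⁻⁴)(-2.6)+(7.2 × 10⁻⁴)(-0.62) = 1.5 × 10⁻⁴ → stable
Every interval has Δρ > 0: the column is stably stratified throughout.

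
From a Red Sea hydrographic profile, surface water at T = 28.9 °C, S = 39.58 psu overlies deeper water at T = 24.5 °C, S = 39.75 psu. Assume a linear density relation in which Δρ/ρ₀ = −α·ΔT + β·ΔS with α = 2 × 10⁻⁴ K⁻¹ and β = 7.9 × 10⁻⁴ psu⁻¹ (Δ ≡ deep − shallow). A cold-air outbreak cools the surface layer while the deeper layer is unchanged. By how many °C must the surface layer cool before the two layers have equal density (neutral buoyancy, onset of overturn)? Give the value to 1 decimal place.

Neutral buoyancy requires Δρ = 0, i.e. −α(T_deep − T_surf′) + β(S_deep − S_surf) = 0.
T_surf′ = T_deep − (β/α)·ΔS = 24.5 − (7.9 × 10⁻⁴/2 × 10⁻⁴)·(+0.17) = 23.828 °C.
Cooling required: 28.9 − (23.828) = 5.072 °C.

5.1 °C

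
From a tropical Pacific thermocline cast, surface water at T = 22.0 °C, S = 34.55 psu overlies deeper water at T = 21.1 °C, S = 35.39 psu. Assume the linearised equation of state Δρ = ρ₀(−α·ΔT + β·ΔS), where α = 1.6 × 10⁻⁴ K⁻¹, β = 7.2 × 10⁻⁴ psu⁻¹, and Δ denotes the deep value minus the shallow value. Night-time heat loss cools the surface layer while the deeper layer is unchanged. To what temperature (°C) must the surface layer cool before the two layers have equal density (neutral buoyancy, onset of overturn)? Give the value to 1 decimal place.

Neutral buoyancy requires Δρ = 0, i.e. −α(T_deep − T_surf′) + β(S_deep − S_surf) = 0.
T_surf′ = T_deep − (β/α)·ΔS = 21.1 − (7.2 × 10⁻⁴/1.6 × 10⁻⁴)·(+0.84) = 17.320 °C.
Cooling required: 22.0 − (17.320) = 4.680 °C.

17.3 °C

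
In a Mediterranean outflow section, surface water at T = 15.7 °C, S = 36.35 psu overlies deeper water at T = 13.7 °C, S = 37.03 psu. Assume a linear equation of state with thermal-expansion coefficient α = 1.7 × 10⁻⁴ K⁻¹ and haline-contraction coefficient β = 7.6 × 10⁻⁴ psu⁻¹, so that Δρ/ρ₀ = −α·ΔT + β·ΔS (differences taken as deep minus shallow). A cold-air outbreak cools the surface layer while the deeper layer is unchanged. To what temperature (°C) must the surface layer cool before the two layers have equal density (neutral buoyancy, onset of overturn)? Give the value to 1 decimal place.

10.7 °C

Neutral buoyancy requires Δρ = 0, i.e. −α(T_deep − T_surf′) + β(S_deep − S_surf) = 0.
T_surf′ = T_deep − (β/α)·ΔS = 13.7 − (7.6 × 10⁻⁴/1.7 × 10⁻⁴)·(+0.68) = 10.660 °C.
Cooling required: 15.7 − (10.660) = 5.040 °C.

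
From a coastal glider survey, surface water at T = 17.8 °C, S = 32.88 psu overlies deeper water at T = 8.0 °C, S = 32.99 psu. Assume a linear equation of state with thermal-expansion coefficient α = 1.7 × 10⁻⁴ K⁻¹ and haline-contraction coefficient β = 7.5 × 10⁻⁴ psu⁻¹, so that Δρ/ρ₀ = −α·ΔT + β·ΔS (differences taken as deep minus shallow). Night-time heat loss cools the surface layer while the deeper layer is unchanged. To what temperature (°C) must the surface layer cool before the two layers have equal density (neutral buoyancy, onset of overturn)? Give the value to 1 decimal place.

7.5 °C

Neutral buoyancy requires Δρ = 0, i.e. −α(T_deep − T_surf′) + β(S_deep − S_surf) = 0.
T_surf′ = T_deep − (β/α)·ΔS = 8.0 − (7.5 × 10⁻⁴/1.7 × 10⁻⁴)·(+0.11) = 7.515 °C.
Cooling required: 17.8 − (7.515) = 10.285 °C.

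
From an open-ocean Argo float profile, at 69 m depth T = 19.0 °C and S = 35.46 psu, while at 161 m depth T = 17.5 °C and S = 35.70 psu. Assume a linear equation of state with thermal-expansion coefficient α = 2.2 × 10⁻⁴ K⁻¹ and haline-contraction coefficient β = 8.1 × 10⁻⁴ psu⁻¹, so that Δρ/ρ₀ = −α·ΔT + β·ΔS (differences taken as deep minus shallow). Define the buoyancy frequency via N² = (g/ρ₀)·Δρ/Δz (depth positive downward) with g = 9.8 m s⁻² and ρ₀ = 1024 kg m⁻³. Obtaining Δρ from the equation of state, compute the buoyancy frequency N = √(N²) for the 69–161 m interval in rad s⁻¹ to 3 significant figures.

ΔT = -1.5 K, ΔS = +0.24 psu (deep − shallow).
Δρ/ρ₀ = −αΔT + βΔS = 3.30 × 10⁻⁴ + 1.944 × 10⁻⁴ = 5.244 × 10⁻⁴, so Δρ ≈ 0.5370 kg m⁻³.
N² = (g/ρ₀)·Δρ/Δz = g·(Δρ/ρ₀)/Δz = 9.8 × 5.244 × 10⁻⁴ / 92 = 5.5860 × 10⁻⁵ s⁻².
N = √(5.5860 × 10⁻⁵) = 7.4740 × 10⁻³ rad s⁻¹ ≈ 7.47 × 10⁻³ rad s⁻¹.

7.47 × 10⁻³ rad s⁻¹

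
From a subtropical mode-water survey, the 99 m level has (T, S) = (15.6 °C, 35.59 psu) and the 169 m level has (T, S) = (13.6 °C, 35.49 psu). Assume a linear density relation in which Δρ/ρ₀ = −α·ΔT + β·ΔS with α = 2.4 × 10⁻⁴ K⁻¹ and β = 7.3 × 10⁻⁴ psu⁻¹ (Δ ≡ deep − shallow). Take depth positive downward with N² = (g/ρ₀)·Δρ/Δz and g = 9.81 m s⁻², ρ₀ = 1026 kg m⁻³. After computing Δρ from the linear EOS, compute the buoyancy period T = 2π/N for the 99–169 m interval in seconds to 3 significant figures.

ΔT = -2.0 K, ΔS = -0.10 psu (deep − shallow).
Δρ/ρ₀ = −αΔT + βΔS = 4.80 × 10⁻⁴ − 7.30 × 10⁻⁵ = 4.07 × 10⁻⁴, so Δρ ≈ 0.4176 kg m⁻³.
N² = (g/ρ₀)·Δρ/Δz = g·(Δρ/ρ₀)/Δz = 9.81 × 4.07 × 10⁻⁴ / 70 = 5.7038 × 10⁻⁵ s⁻².
N = √(5.7038 × 10⁻⁵) = 7.5524 × 10⁻³ rad s⁻¹ → T = 2π/N = 831.95 s ≈ 832 s.

832 s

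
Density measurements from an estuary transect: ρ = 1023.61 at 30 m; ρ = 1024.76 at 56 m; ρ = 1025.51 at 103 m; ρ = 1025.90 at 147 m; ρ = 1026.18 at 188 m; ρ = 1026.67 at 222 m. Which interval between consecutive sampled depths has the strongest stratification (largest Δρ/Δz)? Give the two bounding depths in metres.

Compute the density gradient over each adjacent pair:
  30–56 m: Δρ/Δz = 1.15/26 = 0.044 kg m⁻⁴
  56–103 m: Δρ/Δz = 0.75/47 = 0.016 kg m⁻⁴
  103–147 m: Δρ/Δz = 0.39/44 = 8.9 × 10⁻³ kg m⁻⁴
  147–188 m: Δρ/Δz = 0.28/41 = 6.8 × 10⁻³ kg m⁻⁴
  188–222 m: Δρ/Δz = 0.49/34 = 0.014 kg m⁻⁴
The largest gradient is in the 30–56 m interval — the pycnocline.

30–56 m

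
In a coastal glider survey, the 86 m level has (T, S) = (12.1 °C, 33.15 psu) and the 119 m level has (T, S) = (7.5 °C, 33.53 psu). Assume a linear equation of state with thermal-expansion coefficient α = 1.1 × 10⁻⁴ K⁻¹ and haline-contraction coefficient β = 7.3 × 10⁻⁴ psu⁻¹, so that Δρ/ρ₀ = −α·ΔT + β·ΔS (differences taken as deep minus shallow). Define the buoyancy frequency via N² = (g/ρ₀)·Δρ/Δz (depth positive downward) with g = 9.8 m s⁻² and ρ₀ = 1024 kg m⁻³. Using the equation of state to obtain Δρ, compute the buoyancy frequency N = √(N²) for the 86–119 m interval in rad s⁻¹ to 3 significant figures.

0.0153 rad s⁻¹

ΔT = -4.6 K, ΔS = +0.38 psu (deep − shallow).
Δρ/ρ₀ = −αΔT + βΔS = 5.06 × 10⁻⁴ + 2.774 × 10⁻⁴ = 7.834 × 10⁻⁴, so Δρ ≈ 0.8022 kg m⁻³.
N² = (g/ρ₀)·Δρ/Δz = g·(Δρ/ρ₀)/Δz = 9.8 × 7.834 × 10⁻⁴ / 33 = 2.3265 × 10⁻⁴ s⁻².
N = √(2.3265 × 10⁻⁴) = 0.015253 rad s⁻¹ ≈ 0.0153 rad s⁻¹.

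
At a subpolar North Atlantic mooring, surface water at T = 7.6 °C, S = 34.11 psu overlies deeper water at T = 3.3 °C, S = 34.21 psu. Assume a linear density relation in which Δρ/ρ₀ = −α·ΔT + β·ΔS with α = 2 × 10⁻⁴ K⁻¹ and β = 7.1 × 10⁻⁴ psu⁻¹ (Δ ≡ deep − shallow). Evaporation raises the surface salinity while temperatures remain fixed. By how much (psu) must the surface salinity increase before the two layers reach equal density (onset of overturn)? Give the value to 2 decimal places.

1.31 psu

Neutral buoyancy requires −α(T_deep − T_surf) + β(S_deep − S_surf′) = 0.
S_surf′ = S_deep − (α/β)·ΔT = 34.21 − (2 × 10⁻⁴/7.1 × 10⁻⁴)·(-4.3) = 35.4213 psu.
Increase required: 35.4213 − 34.11 = 1.3113 psu.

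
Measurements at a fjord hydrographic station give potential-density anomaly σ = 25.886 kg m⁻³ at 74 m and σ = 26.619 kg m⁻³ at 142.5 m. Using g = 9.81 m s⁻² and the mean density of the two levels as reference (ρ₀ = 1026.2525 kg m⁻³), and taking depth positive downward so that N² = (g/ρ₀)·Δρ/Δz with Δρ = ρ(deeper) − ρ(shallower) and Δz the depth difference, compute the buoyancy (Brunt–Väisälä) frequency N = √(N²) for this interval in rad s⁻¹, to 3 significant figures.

0.0101 rad s⁻¹

Δρ = 1026.619 − 1025.886 = 0.733 kg m⁻³ over Δz = 142.5 − 74 = 68.5 m.
N² = (9.81/1026.2525) × (0.733/68.5) = 1.0229 × 10⁻⁴ s⁻².
N = √(1.0229 × 10⁻⁴) = 0.010114 rad s⁻¹ ≈ 0.0101 rad s⁻¹.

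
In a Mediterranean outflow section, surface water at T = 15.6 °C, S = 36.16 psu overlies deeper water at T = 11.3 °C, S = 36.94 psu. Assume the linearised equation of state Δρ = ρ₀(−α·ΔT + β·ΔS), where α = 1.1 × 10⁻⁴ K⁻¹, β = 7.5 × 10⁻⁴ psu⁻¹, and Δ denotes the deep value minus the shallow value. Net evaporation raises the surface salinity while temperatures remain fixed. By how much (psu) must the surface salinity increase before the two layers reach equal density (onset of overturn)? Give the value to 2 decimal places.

1.41 psu

Neutral buoyancy requires −α(T_deep − T_surf) + β(S_deep − S_surf′) = 0.
S_surf′ = S_deep − (α/β)·ΔT = 36.94 − (1.1 × 10⁻⁴/7.5 × 10⁻⁴)·(-4.3) = 37.5707 psu.
Increase required: 37.5707 − 36.16 = 1.4107 psu.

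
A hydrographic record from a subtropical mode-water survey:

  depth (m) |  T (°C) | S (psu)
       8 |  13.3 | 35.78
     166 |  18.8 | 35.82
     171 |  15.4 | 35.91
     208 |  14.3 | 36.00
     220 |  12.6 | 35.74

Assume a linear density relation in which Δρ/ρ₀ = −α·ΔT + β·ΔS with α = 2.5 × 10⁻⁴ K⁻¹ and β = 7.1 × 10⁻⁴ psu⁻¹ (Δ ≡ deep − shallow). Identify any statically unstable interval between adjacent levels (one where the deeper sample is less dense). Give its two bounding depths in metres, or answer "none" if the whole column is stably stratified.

8–166 m

Evaluate Δρ/ρ₀ = −αΔT + βΔS across each adjacent pair:
  8–166 m: −αΔT+βΔS = −(2.5 × 10⁻⁴)(+5.5)+(7.1 × 10⁻⁴)(+0.04) = -1.3 × 10⁻³ → UNSTABLE
  166–171 m: −αΔT+βΔS = −(2.5 × 10⁻⁴)(-3.4)+(7.1 × 10⁻⁴)(+0.09) = 9.1 × 10⁻⁴ → stable
  171–208 m: −αΔT+βΔS = −(2.5 × 10⁻⁴)(-1.1)+(7.1 × 10⁻⁴)(+0.09) = 3.4 × 10⁻⁴ → stable
  208–220 m: −αΔT+βΔS = −(2.5 × 10⁻⁴)(-1.7)+(7.1 × 10⁻⁴)(-0.26) = 2.4 × 10⁻⁴ → stable
The 8–166 m interval has Δρ < 0: lighter water underlies denser water.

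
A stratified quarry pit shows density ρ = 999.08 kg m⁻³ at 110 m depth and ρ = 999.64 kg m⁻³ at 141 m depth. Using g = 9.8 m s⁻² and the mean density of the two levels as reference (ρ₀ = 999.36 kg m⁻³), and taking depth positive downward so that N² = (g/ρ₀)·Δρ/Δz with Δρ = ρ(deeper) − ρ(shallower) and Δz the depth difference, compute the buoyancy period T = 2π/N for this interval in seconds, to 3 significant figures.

Δρ = 999.64 − 999.08 = 0.56 kg m⁻³ over Δz = 141 − 110 = 31 m.
N² = (9.8/999.36) × (0.56/31) = 1.7715 × 10⁻⁴ s⁻².
N = √(1.7715 × 10⁻⁴) = 0.013310 rad s⁻¹, so T = 2π/N = 472.07 s ≈ 472 s.

472 s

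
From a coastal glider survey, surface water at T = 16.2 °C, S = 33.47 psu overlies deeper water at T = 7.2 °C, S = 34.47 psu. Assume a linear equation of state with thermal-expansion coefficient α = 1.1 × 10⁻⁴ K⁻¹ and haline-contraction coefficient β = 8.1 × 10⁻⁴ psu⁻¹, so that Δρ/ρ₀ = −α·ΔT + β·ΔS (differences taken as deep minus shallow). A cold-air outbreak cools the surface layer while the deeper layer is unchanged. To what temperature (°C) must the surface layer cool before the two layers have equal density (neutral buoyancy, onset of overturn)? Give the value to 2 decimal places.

Neutral buoyancy requires Δρ = 0, i.e. −α(T_deep − T_surf′) + β(S_deep − S_surf) = 0.
T_surf′ = T_deep − (β/α)·ΔS = 7.2 − (8.1 × 10⁻⁴/1.1 × 10⁻⁴)·(+1.00) = -0.1636 °C.
Cooling required: 16.2 − (-0.1636) = 16.3636 °C.

-0.16 °C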